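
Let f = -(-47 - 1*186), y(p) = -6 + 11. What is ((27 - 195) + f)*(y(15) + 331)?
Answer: 21840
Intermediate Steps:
y(p) = 5
f = 233 (f = -(-47 - 186) = -1*(-233) = 233)
((27 - 195) + f)*(y(15) + 331) = ((27 - 195) + 233)*(5 + 331) = (-168 + 233)*336 = 65*336 = 21840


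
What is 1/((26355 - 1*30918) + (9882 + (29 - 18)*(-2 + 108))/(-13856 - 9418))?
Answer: -11637/53105155 ≈ -0.00021913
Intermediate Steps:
1/((26355 - 1*30918) + (9882 + (29 - 18)*(-2 + 108))/(-13856 - 9418)) = 1/((26355 - 30918) + (9882 + 11*106)/(-23274)) = 1/(-4563 + (9882 + 1166)*(-1/23274)) = 1/(-4563 + 11048*(-1/23274)) = 1/(-4563 - 5524/11637) = 1/(-53105155/11637) = -11637/53105155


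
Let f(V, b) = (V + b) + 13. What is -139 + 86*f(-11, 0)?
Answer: 33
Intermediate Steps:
f(V, b) = 13 + V + b
-139 + 86*f(-11, 0) = -139 + 86*(13 - 11 + 0) = -139 + 86*2 = -139 + 172 = 33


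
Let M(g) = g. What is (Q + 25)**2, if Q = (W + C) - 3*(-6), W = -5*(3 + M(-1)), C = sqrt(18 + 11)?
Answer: (33 + sqrt(29))**2 ≈ 1473.4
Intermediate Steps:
C = sqrt(29) ≈ 5.3852
W = -10 (W = -5*(3 - 1) = -5*2 = -10)
Q = 8 + sqrt(29) (Q = (-10 + sqrt(29)) - 3*(-6) = (-10 + sqrt(29)) + 18 = 8 + sqrt(29) ≈ 13.385)
(Q + 25)**2 = ((8 + sqrt(29)) + 25)**2 = (33 + sqrt(29))**2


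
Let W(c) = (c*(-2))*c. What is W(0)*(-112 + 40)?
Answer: 0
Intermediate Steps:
W(c) = -2*c² (W(c) = (-2*c)*c = -2*c²)
W(0)*(-112 + 40) = (-2*0²)*(-112 + 40) = -2*0*(-72) = 0*(-72) = 0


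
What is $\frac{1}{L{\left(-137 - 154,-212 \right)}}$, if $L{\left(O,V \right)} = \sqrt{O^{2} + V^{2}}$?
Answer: $\frac{\sqrt{5185}}{25925} \approx 0.0027775$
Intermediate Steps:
$\frac{1}{L{\left(-137 - 154,-212 \right)}} = \frac{1}{\sqrt{\left(-137 - 154\right)^{2} + \left(-212\right)^{2}}} = \frac{1}{\sqrt{\left(-137 - 154\right)^{2} + 44944}} = \frac{1}{\sqrt{\left(-291\right)^{2} + 44944}} = \frac{1}{\sqrt{84681 + 44944}} = \frac{1}{\sqrt{129625}} = \frac{1}{5 \sqrt{5185}} = \frac{\sqrt{5185}}{25925}$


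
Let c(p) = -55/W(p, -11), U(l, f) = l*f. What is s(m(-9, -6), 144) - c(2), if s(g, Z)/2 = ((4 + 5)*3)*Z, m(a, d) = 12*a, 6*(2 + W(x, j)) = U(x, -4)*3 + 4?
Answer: 124251/16 ≈ 7765.7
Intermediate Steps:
U(l, f) = f*l
W(x, j) = -4/3 - 2*x (W(x, j) = -2 + (-4*x*3 + 4)/6 = -2 + (-12*x + 4)/6 = -2 + (4 - 12*x)/6 = -2 + (⅔ - 2*x) = -4/3 - 2*x)
s(g, Z) = 54*Z (s(g, Z) = 2*(((4 + 5)*3)*Z) = 2*((9*3)*Z) = 2*(27*Z) = 54*Z)
c(p) = -55/(-4/3 - 2*p)
s(m(-9, -6), 144) - c(2) = 54*144 - 165/(2*(2 + 3*2)) = 7776 - 165/(2*(2 + 6)) = 7776 - 165/(2*8) = 7776 - 1*165/16 = 7776 - 165/16 = 124251/16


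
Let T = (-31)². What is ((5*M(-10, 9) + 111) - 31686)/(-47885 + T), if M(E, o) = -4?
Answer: 31595/46924 ≈ 0.67332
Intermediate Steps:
T = 961
((5*M(-10, 9) + 111) - 31686)/(-47885 + T) = ((5*(-4) + 111) - 31686)/(-47885 + 961) = ((-20 + 111) - 31686)/(-46924) = (91 - 31686)*(-1/46924) = -31595*(-1/46924) = 31595/46924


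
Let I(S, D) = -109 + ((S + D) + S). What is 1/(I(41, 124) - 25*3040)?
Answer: -1/75903 ≈ -1.3175e-5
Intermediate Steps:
I(S, D) = -109 + D + 2*S (I(S, D) = -109 + ((D + S) + S) = -109 + (D + 2*S) = -109 + D + 2*S)
1/(I(41, 124) - 25*3040) = 1/((-109 + 124 + 2*41) - 25*3040) = 1/((-109 + 124 + 82) - 76000) = 1/(97 - 76000) = 1/(-75903) = -1/75903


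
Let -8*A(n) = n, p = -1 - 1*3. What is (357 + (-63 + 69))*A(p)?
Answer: 363/2 ≈ 181.50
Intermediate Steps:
p = -4 (p = -1 - 3 = -4)
A(n) = -n/8
(357 + (-63 + 69))*A(p) = (357 + (-63 + 69))*(-⅛*(-4)) = (357 + 6)*(½) = 363*(½) = 363/2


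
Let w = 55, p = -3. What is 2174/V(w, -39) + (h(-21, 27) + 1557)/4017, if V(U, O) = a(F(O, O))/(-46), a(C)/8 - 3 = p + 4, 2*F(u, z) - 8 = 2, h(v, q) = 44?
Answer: -100416209/32136 ≈ -3124.7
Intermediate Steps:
F(u, z) = 5 (F(u, z) = 4 + (½)*2 = 4 + 1 = 5)
a(C) = 32 (a(C) = 24 + 8*(-3 + 4) = 24 + 8*1 = 24 + 8 = 32)
V(U, O) = -16/23 (V(U, O) = 32/(-46) = 32*(-1/46) = -16/23)
2174/V(w, -39) + (h(-21, 27) + 1557)/4017 = 2174/(-16/23) + (44 + 1557)/4017 = 2174*(-23/16) + 1601*(1/4017) = -25001/8 + 1601/4017 = -100416209/32136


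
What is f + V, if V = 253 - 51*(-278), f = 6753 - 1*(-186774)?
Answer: 207958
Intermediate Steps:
f = 193527 (f = 6753 + 186774 = 193527)
V = 14431 (V = 253 + 14178 = 14431)
f + V = 193527 + 14431 = 207958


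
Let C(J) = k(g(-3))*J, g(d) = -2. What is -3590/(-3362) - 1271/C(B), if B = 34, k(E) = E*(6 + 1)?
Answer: 2990971/800156 ≈ 3.7380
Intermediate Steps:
k(E) = 7*E (k(E) = E*7 = 7*E)
C(J) = -14*J (C(J) = (7*(-2))*J = -14*J)
-3590/(-3362) - 1271/C(B) = -3590/(-3362) - 1271/((-14*34)) = -3590*(-1/3362) - 1271/(-476) = 1795/1681 - 1271*(-1/476) = 1795/1681 + 1271/476 = 2990971/800156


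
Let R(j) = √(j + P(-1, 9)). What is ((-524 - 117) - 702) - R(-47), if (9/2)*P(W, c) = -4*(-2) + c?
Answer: -1343 - I*√389/3 ≈ -1343.0 - 6.5744*I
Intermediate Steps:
P(W, c) = 16/9 + 2*c/9 (P(W, c) = 2*(-4*(-2) + c)/9 = 2*(8 + c)/9 = 16/9 + 2*c/9)
R(j) = √(34/9 + j) (R(j) = √(j + (16/9 + (2/9)*9)) = √(j + (16/9 + 2)) = √(j + 34/9) = √(34/9 + j))
((-524 - 117) - 702) - R(-47) = ((-524 - 117) - 702) - √(34 + 9*(-47))/3 = (-641 - 702) - √(34 - 423)/3 = -1343 - √(-389)/3 = -1343 - I*√389/3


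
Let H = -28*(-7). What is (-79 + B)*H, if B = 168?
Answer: 17444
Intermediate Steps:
H = 196
(-79 + B)*H = (-79 + 168)*196 = 89*196 = 17444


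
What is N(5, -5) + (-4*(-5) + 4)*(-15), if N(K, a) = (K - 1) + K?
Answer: -351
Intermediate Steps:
N(K, a) = -1 + 2*K (N(K, a) = (-1 + K) + K = -1 + 2*K)
N(5, -5) + (-4*(-5) + 4)*(-15) = (-1 + 2*5) + (-4*(-5) + 4)*(-15) = (-1 + 10) + (20 + 4)*(-15) = 9 + 24*(-15) = 9 - 360 = -351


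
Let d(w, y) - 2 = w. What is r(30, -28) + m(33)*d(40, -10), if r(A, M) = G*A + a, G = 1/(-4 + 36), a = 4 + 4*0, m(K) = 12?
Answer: 8143/16 ≈ 508.94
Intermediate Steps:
d(w, y) = 2 + w
a = 4 (a = 4 + 0 = 4)
G = 1/32 ≈ 0.031250
r(A, M) = 4 + A/32 (r(A, M) = A/32 + 4 = 4 + A/32)
r(30, -28) + m(33)*d(40, -10) = (4 + (1/32)*30) + 12*(2 + 40) = (4 + 15/16) + 12*42 = 79/16 + 504 = 8143/16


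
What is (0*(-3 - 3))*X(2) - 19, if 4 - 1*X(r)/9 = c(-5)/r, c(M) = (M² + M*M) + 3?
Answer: -19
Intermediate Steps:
c(M) = 3 + 2*M² (c(M) = (M² + M²) + 3 = 2*M² + 3 = 3 + 2*M²)
X(r) = 36 - 477/r (X(r) = 36 - 9*(3 + 2*(-5)²)/r = 36 - 9*(3 + 2*25)/r = 36 - 9*(3 + 50)/r = 36 - 477/r)
(0*(-3 - 3))*X(2) - 19 = (0*(-3 - 3))*(36 - 477/2) - 19 = (0*(-6))*(36 - 477*½) - 19 = 0*(36 - 477/2) - 19 = 0*(-405/2) - 19 = 0 - 19 = -19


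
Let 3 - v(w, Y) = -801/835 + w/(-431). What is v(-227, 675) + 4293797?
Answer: 1545274368686/359885 ≈ 4.2938e+6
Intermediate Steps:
v(w, Y) = 3306/835 + w/431 (v(w, Y) = 3 - (-801/835 + w/(-431)) = 3 - (-801*1/835 + w*(-1/431)) = 3 - (-801/835 - w/431) = 3 + (801/835 + w/431) = 3306/835 + w/431)
v(-227, 675) + 4293797 = (3306/835 + (1/431)*(-227)) + 4293797 = (3306/835 - 227/431) + 4293797 = 1235341/359885 + 4293797 = 1545274368686/359885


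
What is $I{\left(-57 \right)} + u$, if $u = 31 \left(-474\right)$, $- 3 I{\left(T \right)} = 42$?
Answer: $-14708$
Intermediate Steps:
$I{\left(T \right)} = -14$ ($I{\left(T \right)} = \left(- \frac{1}{3}\right) 42 = -14$)
$u = -14694$
$I{\left(-57 \right)} + u = -14 - 14694 = -14708$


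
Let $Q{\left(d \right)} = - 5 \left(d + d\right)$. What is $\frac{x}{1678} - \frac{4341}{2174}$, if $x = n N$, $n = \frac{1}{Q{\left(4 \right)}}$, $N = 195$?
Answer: $- \frac{29179185}{14591888} \approx -1.9997$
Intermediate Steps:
$Q{\left(d \right)} = - 10 d$ ($Q{\left(d \right)} = - 5 \cdot 2 d = - 10 d$)
$n = - \frac{1}{40}$ ($n = \frac{1}{\left(-10\right) 4} = \frac{1}{-40} = - \frac{1}{40} \approx -0.025$)
$x = - \frac{39}{8}$ ($x = \left(- \frac{1}{40}\right) 195 = - \frac{39}{8} \approx -4.875$)
$\frac{x}{1678} - \frac{4341}{2174} = - \frac{39}{8 \cdot 1678} - \frac{4341}{2174} = \left(- \frac{39}{8}\right) \frac{1}{1678} - \frac{4341}{2174} = - \frac{39}{13424} - \frac{4341}{2174} = - \frac{29179185}{14591888}$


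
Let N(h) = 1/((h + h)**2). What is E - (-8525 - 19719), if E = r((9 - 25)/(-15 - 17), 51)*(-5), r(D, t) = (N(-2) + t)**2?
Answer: 3893019/256 ≈ 15207.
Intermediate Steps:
N(h) = 1/(4*h**2) (N(h) = 1/((2*h)**2) = 1/(4*h**2))
r(D, t) = (1/16 + t)**2 (r(D, t) = ((1/4)/(-2)**2 + t)**2 = ((1/4)*(1/4) + t)**2 = (1/16 + t)**2)
E = -3337445/256 (E = ((1 + 16*51)**2/256)*(-5) = ((1 + 816)**2/256)*(-5) = ((1/256)*817**2)*(-5) = ((1/256)*667489)*(-5) = (667489/256)*(-5) = -3337445/256 ≈ -13037.)
E - (-8525 - 19719) = -3337445/256 - (-8525 - 19719) = -3337445/256 - 1*(-28244) = -3337445/256 + 28244 = 3893019/256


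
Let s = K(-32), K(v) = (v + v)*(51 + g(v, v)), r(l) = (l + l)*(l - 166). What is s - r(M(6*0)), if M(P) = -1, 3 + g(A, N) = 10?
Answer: -4046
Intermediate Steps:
g(A, N) = 7 (g(A, N) = -3 + 10 = 7)
r(l) = 2*l*(-166 + l) (r(l) = (2*l)*(-166 + l) = 2*l*(-166 + l))
K(v) = 116*v (K(v) = (v + v)*(51 + 7) = (2*v)*58 = 116*v)
s = -3712 (s = 116*(-32) = -3712)
s - r(M(6*0)) = -3712 - 2*(-1)*(-166 - 1) = -3712 - 2*(-1)*(-167) = -3712 - 1*334 = -3712 - 334 = -4046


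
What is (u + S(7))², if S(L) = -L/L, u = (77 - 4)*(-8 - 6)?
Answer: 1046529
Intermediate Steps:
u = -1022 (u = 73*(-14) = -1022)
S(L) = -1 (S(L) = -1*1 = -1)
(u + S(7))² = (-1022 - 1)² = (-1023)² = 1046529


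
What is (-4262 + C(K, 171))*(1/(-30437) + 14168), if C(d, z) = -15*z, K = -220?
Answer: -2944016870205/30437 ≈ -9.6725e+7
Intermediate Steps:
(-4262 + C(K, 171))*(1/(-30437) + 14168) = (-4262 - 15*171)*(1/(-30437) + 14168) = (-4262 - 2565)*(-1/30437 + 14168) = -6827*431231415/30437 = -2944016870205/30437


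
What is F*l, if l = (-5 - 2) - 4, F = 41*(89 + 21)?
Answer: -49610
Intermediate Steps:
F = 4510 (F = 41*110 = 4510)
l = -11 (l = -7 - 4 = -11)
F*l = 4510*(-11) = -49610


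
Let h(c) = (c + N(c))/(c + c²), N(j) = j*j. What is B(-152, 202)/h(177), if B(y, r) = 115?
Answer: 115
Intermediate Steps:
N(j) = j²
h(c) = 1 (h(c) = (c + c²)/(c + c²) = 1)
B(-152, 202)/h(177) = 115/1 = 115*1 = 115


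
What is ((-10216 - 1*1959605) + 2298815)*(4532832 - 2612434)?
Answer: 631799419612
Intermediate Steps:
((-10216 - 1*1959605) + 2298815)*(4532832 - 2612434) = ((-10216 - 1959605) + 2298815)*1920398 = (-1969821 + 2298815)*1920398 = 328994*1920398 = 631799419612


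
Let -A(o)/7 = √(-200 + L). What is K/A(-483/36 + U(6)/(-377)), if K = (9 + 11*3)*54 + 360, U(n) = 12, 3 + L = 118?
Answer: 2628*I*√85/595 ≈ 40.721*I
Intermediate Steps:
L = 115 (L = -3 + 118 = 115)
A(o) = -7*I*√85 (A(o) = -7*√(-200 + 115) = -7*I*√85)
K = 2628 (K = (9 + 33)*54 + 360 = 42*54 + 360 = 2268 + 360 = 2628)
K/A(-483/36 + U(6)/(-377)) = 2628/((-7*I*√85)) = 2628*(I*√85/595) = 2628*I*√85/595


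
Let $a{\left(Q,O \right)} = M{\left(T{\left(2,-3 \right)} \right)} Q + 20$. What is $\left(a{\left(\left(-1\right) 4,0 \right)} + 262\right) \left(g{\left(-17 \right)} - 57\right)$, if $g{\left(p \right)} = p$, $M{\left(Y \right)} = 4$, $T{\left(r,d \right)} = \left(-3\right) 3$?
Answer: $-19684$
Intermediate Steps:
$T{\left(r,d \right)} = -9$
$a{\left(Q,O \right)} = 20 + 4 Q$ ($a{\left(Q,O \right)} = 4 Q + 20 = 20 + 4 Q$)
$\left(a{\left(\left(-1\right) 4,0 \right)} + 262\right) \left(g{\left(-17 \right)} - 57\right) = \left(\left(20 + 4 \left(\left(-1\right) 4\right)\right) + 262\right) \left(-17 - 57\right) = \left(\left(20 + 4 \left(-4\right)\right) + 262\right) \left(-74\right) = \left(\left(20 - 16\right) + 262\right) \left(-74\right) = \left(4 + 262\right) \left(-74\right) = 266 \left(-74\right) = -19684$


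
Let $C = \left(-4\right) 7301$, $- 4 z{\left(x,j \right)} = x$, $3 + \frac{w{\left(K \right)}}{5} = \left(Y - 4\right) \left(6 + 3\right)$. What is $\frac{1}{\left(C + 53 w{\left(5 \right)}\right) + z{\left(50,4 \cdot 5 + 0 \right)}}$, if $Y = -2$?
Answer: $- \frac{2}{88643} \approx -2.2562 \cdot 10^{-5}$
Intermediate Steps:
$w{\left(K \right)} = -285$ ($w{\left(K \right)} = -15 + 5 \left(-2 - 4\right) \left(6 + 3\right) = -15 + 5 \left(\left(-6\right) 9\right) = -15 + 5 \left(-54\right) = -15 - 270 = -285$)
$z{\left(x,j \right)} = - \frac{x}{4}$
$C = -29204$
$\frac{1}{\left(C + 53 w{\left(5 \right)}\right) + z{\left(50,4 \cdot 5 + 0 \right)}} = \frac{1}{\left(-29204 + 53 \left(-285\right)\right) - \frac{25}{2}} = \frac{1}{\left(-29204 - 15105\right) - \frac{25}{2}} = \frac{1}{-44309 - \frac{25}{2}} = \frac{1}{- \frac{88643}{2}} = - \frac{2}{88643}$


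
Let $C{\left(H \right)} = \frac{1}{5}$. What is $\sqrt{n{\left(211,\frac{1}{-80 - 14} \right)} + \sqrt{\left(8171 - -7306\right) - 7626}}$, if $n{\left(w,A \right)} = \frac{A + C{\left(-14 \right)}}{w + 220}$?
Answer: $\frac{\sqrt{18028730 + 41034604900 \sqrt{7851}}}{202570} \approx 9.4131$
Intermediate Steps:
$C{\left(H \right)} = \frac{1}{5}$
$n{\left(w,A \right)} = \frac{\frac{1}{5} + A}{220 + w}$ ($n{\left(w,A \right)} = \frac{A + \frac{1}{5}}{w + 220} = \frac{\frac{1}{5} + A}{220 + w}$)
$\sqrt{n{\left(211,\frac{1}{-80 - 14} \right)} + \sqrt{\left(8171 - -7306\right) - 7626}} = \sqrt{\frac{\frac{1}{5} + \frac{1}{-80 - 14}}{220 + 211} + \sqrt{\left(8171 - -7306\right) - 7626}} = \sqrt{\frac{\frac{1}{5} + \frac{1}{-80 - 14}}{431} + \sqrt{\left(8171 + 7306\right) - 7626}} = \sqrt{\frac{\frac{1}{5} + \frac{1}{-94}}{431} + \sqrt{15477 - 7626}} = \sqrt{\frac{\frac{1}{5} - \frac{1}{94}}{431} + \sqrt{7851}} = \sqrt{\frac{1}{431} \cdot \frac{89}{470} + \sqrt{7851}} = \sqrt{\frac{89}{202570} + \sqrt{7851}}$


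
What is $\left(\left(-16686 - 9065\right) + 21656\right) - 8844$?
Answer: $-12939$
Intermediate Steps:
$\left(\left(-16686 - 9065\right) + 21656\right) - 8844 = \left(-25751 + 21656\right) - 8844 = -4095 - 8844 = -12939$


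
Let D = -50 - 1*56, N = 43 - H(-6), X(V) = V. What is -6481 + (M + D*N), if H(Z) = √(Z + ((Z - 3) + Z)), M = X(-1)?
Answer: -11040 + 106*I*√21 ≈ -11040.0 + 485.75*I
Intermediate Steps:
M = -1
H(Z) = √(-3 + 3*Z) (H(Z) = √(Z + ((-3 + Z) + Z)) = √(Z + (-3 + 2*Z)) = √(-3 + 3*Z))
N = 43 - I*√21 (N = 43 - √(-3 + 3*(-6)) = 43 - √(-3 - 18) = 43 - √(-21) = 43 - I*√21 ≈ 43.0 - 4.5826*I)
D = -106 (D = -50 - 56 = -106)
-6481 + (M + D*N) = -6481 + (-1 - 106*(43 - I*√21)) = -6481 + (-1 + (-4558 + 106*I*√21)) = -6481 + (-4559 + 106*I*√21) = -11040 + 106*I*√21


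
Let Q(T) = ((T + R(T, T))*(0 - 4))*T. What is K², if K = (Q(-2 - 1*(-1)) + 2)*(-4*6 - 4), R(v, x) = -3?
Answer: 153664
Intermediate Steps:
Q(T) = T*(12 - 4*T) (Q(T) = ((T - 3)*(0 - 4))*T = ((-3 + T)*(-4))*T = (12 - 4*T)*T = T*(12 - 4*T))
K = 392 (K = (4*(-2 - 1*(-1))*(3 - (-2 - 1*(-1))) + 2)*(-4*6 - 4) = (4*(-2 + 1)*(3 - (-2 + 1)) + 2)*(-24 - 4) = (4*(-1)*(3 - 1*(-1)) + 2)*(-28) = (4*(-1)*(3 + 1) + 2)*(-28) = (4*(-1)*4 + 2)*(-28) = (-16 + 2)*(-28) = -14*(-28) = 392)
K² = 392² = 153664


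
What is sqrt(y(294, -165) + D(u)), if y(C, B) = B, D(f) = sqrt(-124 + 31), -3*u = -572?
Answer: sqrt(-165 + I*sqrt(93)) ≈ 0.37522 + 12.851*I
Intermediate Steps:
u = 572/3 (u = -1/3*(-572) = 572/3 ≈ 190.67)
D(f) = I*sqrt(93) (D(f) = sqrt(-93) = I*sqrt(93))
sqrt(y(294, -165) + D(u)) = sqrt(-165 + I*sqrt(93))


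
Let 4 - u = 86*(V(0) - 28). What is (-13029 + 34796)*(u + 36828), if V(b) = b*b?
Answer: 854137080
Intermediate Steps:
V(b) = b²
u = 2412 (u = 4 - 86*(0² - 28) = 4 - 86*(0 - 28) = 4 - 86*(-28) = 4 - 1*(-2408) = 4 + 2408 = 2412)
(-13029 + 34796)*(u + 36828) = (-13029 + 34796)*(2412 + 36828) = 21767*39240 = 854137080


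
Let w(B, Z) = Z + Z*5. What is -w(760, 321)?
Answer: -1926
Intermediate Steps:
w(B, Z) = 6*Z (w(B, Z) = Z + 5*Z = 6*Z)
-w(760, 321) = -6*321 = -1*1926 = -1926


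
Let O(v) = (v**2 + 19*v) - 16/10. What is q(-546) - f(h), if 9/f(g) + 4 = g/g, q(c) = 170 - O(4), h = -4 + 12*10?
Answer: 413/5 ≈ 82.600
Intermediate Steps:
O(v) = -8/5 + v**2 + 19*v (O(v) = (v**2 + 19*v) - 16*1/10 = (v**2 + 19*v) - 8/5 = -8/5 + v**2 + 19*v)
h = 116 (h = -4 + 120 = 116)
q(c) = 398/5 (q(c) = 170 - (-8/5 + 4**2 + 19*4) = 170 - (-8/5 + 16 + 76) = 170 - 1*452/5 = 170 - 452/5 = 398/5)
f(g) = -3 (f(g) = 9/(-4 + g/g) = 9/(-4 + 1) = 9/(-3) = 9*(-1/3) = -3)
q(-546) - f(h) = 398/5 - 1*(-3) = 398/5 + 3 = 413/5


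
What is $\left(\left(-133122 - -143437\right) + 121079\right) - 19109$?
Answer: $112285$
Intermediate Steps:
$\left(\left(-133122 - -143437\right) + 121079\right) - 19109 = \left(\left(-133122 + 143437\right) + 121079\right) - 19109 = \left(10315 + 121079\right) - 19109 = 131394 - 19109 = 112285$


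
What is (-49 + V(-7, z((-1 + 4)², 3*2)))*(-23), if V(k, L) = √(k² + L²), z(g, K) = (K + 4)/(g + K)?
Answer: 1127 - 23*√445/3 ≈ 965.27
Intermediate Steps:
z(g, K) = (4 + K)/(K + g)
V(k, L) = √(L² + k²)
(-49 + V(-7, z((-1 + 4)², 3*2)))*(-23) = (-49 + √(((4 + 3*2)/(3*2 + (-1 + 4)²))² + (-7)²))*(-23) = (-49 + √(((4 + 6)/(6 + 3²))² + 49))*(-23) = (-49 + √((10/(6 + 9))² + 49))*(-23) = (-49 + √((10/15)² + 49))*(-23) = (-49 + √(((1/15)*10)² + 49))*(-23) = (-49 + √((⅔)² + 49))*(-23) = (-49 + √(4/9 + 49))*(-23) = (-49 + √(445/9))*(-23) = (-49 + √445/3)*(-23) = 1127 - 23*√445/3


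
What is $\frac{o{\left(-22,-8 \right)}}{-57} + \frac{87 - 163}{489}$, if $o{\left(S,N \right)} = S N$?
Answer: $- \frac{10044}{3097} \approx -3.2431$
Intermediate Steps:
$o{\left(S,N \right)} = N S$
$\frac{o{\left(-22,-8 \right)}}{-57} + \frac{87 - 163}{489} = \frac{\left(-8\right) \left(-22\right)}{-57} + \frac{87 - 163}{489} = 176 \left(- \frac{1}{57}\right) + \left(87 - 163\right) \frac{1}{489} = - \frac{176}{57} - \frac{76}{489} = - \frac{10044}{3097}$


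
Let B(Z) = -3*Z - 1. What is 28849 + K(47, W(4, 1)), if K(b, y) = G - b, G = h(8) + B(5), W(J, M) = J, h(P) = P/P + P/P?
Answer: 28788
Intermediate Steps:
h(P) = 2 (h(P) = 1 + 1 = 2)
B(Z) = -1 - 3*Z
G = -14 (G = 2 + (-1 - 3*5) = 2 + (-1 - 15) = 2 - 16 = -14)
K(b, y) = -14 - b
28849 + K(47, W(4, 1)) = 28849 + (-14 - 1*47) = 28849 + (-14 - 47) = 28849 - 61 = 28788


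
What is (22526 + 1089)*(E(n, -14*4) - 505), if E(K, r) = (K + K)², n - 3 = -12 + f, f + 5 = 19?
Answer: -9564075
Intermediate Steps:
f = 14 (f = -5 + 19 = 14)
n = 5 (n = 3 + (-12 + 14) = 3 + 2 = 5)
E(K, r) = 4*K² (E(K, r) = (2*K)² = 4*K²)
(22526 + 1089)*(E(n, -14*4) - 505) = (22526 + 1089)*(4*5² - 505) = 23615*(4*25 - 505) = 23615*(100 - 505) = 23615*(-405) = -9564075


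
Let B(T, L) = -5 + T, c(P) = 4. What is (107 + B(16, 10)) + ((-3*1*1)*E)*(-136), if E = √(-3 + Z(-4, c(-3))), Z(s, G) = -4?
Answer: 118 + 408*I*√7 ≈ 118.0 + 1079.5*I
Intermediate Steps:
E = I*√7 (E = √(-3 - 4) = √(-7) = I*√7 ≈ 2.6458*I)
(107 + B(16, 10)) + ((-3*1*1)*E)*(-136) = (107 + (-5 + 16)) + ((-3*1*1)*(I*√7))*(-136) = (107 + 11) + ((-3*1)*(I*√7))*(-136) = 118 - 3*I*√7*(-136) = 118 + 408*I*√7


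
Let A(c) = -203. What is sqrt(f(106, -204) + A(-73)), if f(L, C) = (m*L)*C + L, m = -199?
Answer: sqrt(4303079) ≈ 2074.4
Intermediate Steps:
f(L, C) = L - 199*C*L (f(L, C) = (-199*L)*C + L = -199*C*L + L = L - 199*C*L)
sqrt(f(106, -204) + A(-73)) = sqrt(106*(1 - 199*(-204)) - 203) = sqrt(106*(1 + 40596) - 203) = sqrt(106*40597 - 203) = sqrt(4303282 - 203) = sqrt(4303079)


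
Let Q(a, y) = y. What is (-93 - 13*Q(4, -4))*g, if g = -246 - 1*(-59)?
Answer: 7667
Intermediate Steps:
g = -187 (g = -246 + 59 = -187)
(-93 - 13*Q(4, -4))*g = (-93 - 13*(-4))*(-187) = (-93 + 52)*(-187) = -41*(-187) = 7667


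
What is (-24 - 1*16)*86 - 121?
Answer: -3561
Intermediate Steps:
(-24 - 1*16)*86 - 121 = (-24 - 16)*86 - 121 = -40*86 - 121 = -3440 - 121 = -3561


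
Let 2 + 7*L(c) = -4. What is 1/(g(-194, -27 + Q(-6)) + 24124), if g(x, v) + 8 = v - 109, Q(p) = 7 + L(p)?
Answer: 7/167903 ≈ 4.1691e-5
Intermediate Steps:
L(c) = -6/7 (L(c) = -2/7 + (⅐)*(-4) = -2/7 - 4/7 = -6/7)
Q(p) = 43/7 (Q(p) = 7 - 6/7 = 43/7)
g(x, v) = -117 + v (g(x, v) = -8 + (v - 109) = -8 + (-109 + v) = -117 + v)
1/(g(-194, -27 + Q(-6)) + 24124) = 1/((-117 + (-27 + 43/7)) + 24124) = 1/((-117 - 146/7) + 24124) = 1/(-965/7 + 24124) = 1/(167903/7) = 7/167903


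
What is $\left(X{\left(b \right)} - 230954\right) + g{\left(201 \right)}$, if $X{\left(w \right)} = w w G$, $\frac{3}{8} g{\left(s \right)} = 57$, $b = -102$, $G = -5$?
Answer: $-282822$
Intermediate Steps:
$g{\left(s \right)} = 152$ ($g{\left(s \right)} = \frac{8}{3} \cdot 57 = 152$)
$X{\left(w \right)} = - 5 w^{2}$ ($X{\left(w \right)} = w w \left(-5\right) = w^{2} \left(-5\right) = - 5 w^{2}$)
$\left(X{\left(b \right)} - 230954\right) + g{\left(201 \right)} = \left(- 5 \left(-102\right)^{2} - 230954\right) + 152 = \left(\left(-5\right) 10404 - 230954\right) + 152 = \left(-52020 - 230954\right) + 152 = -282974 + 152 = -282822$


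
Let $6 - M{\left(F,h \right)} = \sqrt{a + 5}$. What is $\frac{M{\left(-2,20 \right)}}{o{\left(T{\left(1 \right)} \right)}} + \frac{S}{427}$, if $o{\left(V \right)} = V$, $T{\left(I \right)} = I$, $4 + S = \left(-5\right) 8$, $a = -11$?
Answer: $\frac{2518}{427} - i \sqrt{6} \approx 5.897 - 2.4495 i$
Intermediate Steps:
$S = -44$ ($S = -4 - 40 = -44$)
$M{\left(F,h \right)} = 6 - i \sqrt{6}$ ($M{\left(F,h \right)} = 6 - \sqrt{-11 + 5} = 6 - \sqrt{-6} = 6 - i \sqrt{6}$)
$\frac{M{\left(-2,20 \right)}}{o{\left(T{\left(1 \right)} \right)}} + \frac{S}{427} = \frac{6 - i \sqrt{6}}{1} - \frac{44}{427} = \left(6 - i \sqrt{6}\right) 1 - \frac{44}{427} = \left(6 - i \sqrt{6}\right) - \frac{44}{427} = \frac{2518}{427} - i \sqrt{6}$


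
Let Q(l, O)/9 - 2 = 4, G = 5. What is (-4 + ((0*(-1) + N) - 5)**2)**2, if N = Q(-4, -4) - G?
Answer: 3732624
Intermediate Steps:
Q(l, O) = 54 (Q(l, O) = 18 + 9*4 = 18 + 36 = 54)
N = 49 (N = 54 - 1*5 = 54 - 5 = 49)
(-4 + ((0*(-1) + N) - 5)**2)**2 = (-4 + ((0*(-1) + 49) - 5)**2)**2 = (-4 + ((0 + 49) - 5)**2)**2 = (-4 + (49 - 5)**2)**2 = (-4 + 44**2)**2 = (-4 + 1936)**2 = 1932**2 = 3732624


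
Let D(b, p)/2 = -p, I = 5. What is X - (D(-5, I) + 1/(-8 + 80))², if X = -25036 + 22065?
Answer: -15918625/5184 ≈ -3070.7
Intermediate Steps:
X = -2971
D(b, p) = -2*p (D(b, p) = 2*(-p) = -2*p)
X - (D(-5, I) + 1/(-8 + 80))² = -2971 - (-2*5 + 1/(-8 + 80))² = -2971 - (-10 + 1/72)² = -2971 - (-719/72)² = -2971 - 1*516961/5184 = -2971 - 516961/5184 = -15918625/5184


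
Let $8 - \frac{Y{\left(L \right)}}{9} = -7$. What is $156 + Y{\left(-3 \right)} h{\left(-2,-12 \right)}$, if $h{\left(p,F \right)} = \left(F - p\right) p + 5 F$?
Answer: $-5244$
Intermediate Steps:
$Y{\left(L \right)} = 135$ ($Y{\left(L \right)} = 72 - -63 = 72 + 63 = 135$)
$h{\left(p,F \right)} = 5 F + p \left(F - p\right)$ ($h{\left(p,F \right)} = p \left(F - p\right) + 5 F = 5 F + p \left(F - p\right)$)
$156 + Y{\left(-3 \right)} h{\left(-2,-12 \right)} = 156 + 135 \left(- \left(-2\right)^{2} + 5 \left(-12\right) - -24\right) = 156 + 135 \left(\left(-1\right) 4 - 60 + 24\right) = 156 + 135 \left(-4 - 60 + 24\right) = 156 + 135 \left(-40\right) = 156 - 5400 = -5244$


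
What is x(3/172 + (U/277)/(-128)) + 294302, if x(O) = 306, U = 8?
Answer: 294608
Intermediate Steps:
x(3/172 + (U/277)/(-128)) + 294302 = 306 + 294302 = 294608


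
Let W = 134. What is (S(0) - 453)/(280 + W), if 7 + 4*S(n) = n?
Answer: -1819/1656 ≈ -1.0984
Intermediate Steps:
S(n) = -7/4 + n/4
(S(0) - 453)/(280 + W) = ((-7/4 + (¼)*0) - 453)/(280 + 134) = ((-7/4 + 0) - 453)/414 = (-7/4 - 453)*(1/414) = -1819/4*1/414 = -1819/1656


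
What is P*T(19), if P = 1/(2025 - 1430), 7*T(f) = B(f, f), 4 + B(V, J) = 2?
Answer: -2/4165 ≈ -0.00048019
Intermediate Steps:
B(V, J) = -2 (B(V, J) = -4 + 2 = -2)
T(f) = -2/7 (T(f) = (⅐)*(-2) = -2/7)
P = 1/595 ≈ 0.0016807
P*T(19) = (1/595)*(-2/7) = -2/4165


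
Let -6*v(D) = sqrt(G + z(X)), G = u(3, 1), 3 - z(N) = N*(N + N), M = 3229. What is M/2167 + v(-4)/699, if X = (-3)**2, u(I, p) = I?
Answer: 3229/2167 - I*sqrt(39)/2097 ≈ 1.4901 - 0.0029781*I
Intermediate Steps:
X = 9
z(N) = 3 - 2*N**2 (z(N) = 3 - N*(N + N) = 3 - N*2*N = 3 - 2*N**2)
G = 3
v(D) = -I*sqrt(39)/3 (v(D) = -sqrt(3 + (3 - 2*9**2))/6 = -sqrt(3 + (3 - 2*81))/6 = -sqrt(3 + (3 - 162))/6 = -sqrt(3 - 159)/6 = -I*sqrt(39)/3)
M/2167 + v(-4)/699 = 3229/2167 - I*sqrt(39)/3/699 = 3229*(1/2167) - I*sqrt(39)/3*(1/699) = 3229/2167 - I*sqrt(39)/2097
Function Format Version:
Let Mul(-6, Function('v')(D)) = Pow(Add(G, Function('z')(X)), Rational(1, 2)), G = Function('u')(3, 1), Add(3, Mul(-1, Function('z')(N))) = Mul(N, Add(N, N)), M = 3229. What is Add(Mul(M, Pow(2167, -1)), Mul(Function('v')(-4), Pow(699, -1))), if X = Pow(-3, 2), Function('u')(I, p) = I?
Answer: Add(Rational(3229, 2167), Mul(Rational(-1, 2097), I, Pow(39, Rational(1, 2)))) ≈ Add(1.4901, Mul(-0.0029781, I))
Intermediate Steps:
X = 9
Function('z')(N) = Add(3, Mul(-2, Pow(N, 2))) (Function('z')(N) = Add(3, Mul(-1, Mul(N, Add(N, N)))) = Add(3, Mul(-1, Mul(N, Mul(2, N)))) = Add(3, Mul(-1, Mul(2, Pow(N, 2)))) = Add(3, Mul(-2, Pow(N, 2))))
G = 3
Function('v')(D) = Mul(Rational(-1, 3), I, Pow(39, Rational(1, 2))) (Function('v')(D) = Mul(Rational(-1, 6), Pow(Add(3, Add(3, Mul(-2, Pow(9, 2)))), Rational(1, 2))) = Mul(Rational(-1, 6), Pow(Add(3, Add(3, Mul(-2, 81))), Rational(1, 2))) = Mul(Rational(-1, 6), Pow(Add(3, Add(3, -162)), Rational(1, 2))) = Mul(Rational(-1, 6), Pow(Add(3, -159), Rational(1, 2))) = Mul(Rational(-1, 6), Pow(-156, Rational(1, 2))) = Mul(Rational(-1, 6), Mul(2, I, Pow(39, Rational(1, 2)))) = Mul(Rational(-1, 3), I, Pow(39, Rational(1, 2))))
Add(Mul(M, Pow(2167, -1)), Mul(Function('v')(-4), Pow(699, -1))) = Add(Mul(3229, Pow(2167, -1)), Mul(Mul(Rational(-1, 3), I, Pow(39, Rational(1, 2))), Pow(699, -1))) = Add(Mul(3229, Rational(1, 2167)), Mul(Mul(Rational(-1, 3), I, Pow(39, Rational(1, 2))), Rational(1, 699))) = Add(Rational(3229, 2167), Mul(Rational(-1, 2097), I, Pow(39, Rational(1, 2))))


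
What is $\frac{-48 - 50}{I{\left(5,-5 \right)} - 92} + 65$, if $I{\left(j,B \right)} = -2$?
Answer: $\frac{3104}{47} \approx 66.043$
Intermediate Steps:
$\frac{-48 - 50}{I{\left(5,-5 \right)} - 92} + 65 = \frac{-48 - 50}{-2 - 92} + 65 = - \frac{98}{-94} + 65 = \left(-98\right) \left(- \frac{1}{94}\right) + 65 = \frac{49}{47} + 65 = \frac{3104}{47}$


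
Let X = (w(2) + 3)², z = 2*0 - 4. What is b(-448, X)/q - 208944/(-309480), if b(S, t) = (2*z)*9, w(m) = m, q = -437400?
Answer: 10580369/15667425 ≈ 0.67531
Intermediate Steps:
z = -4 (z = 0 - 4 = -4)
X = 25 (X = (2 + 3)² = 5² = 25)
b(S, t) = -72 (b(S, t) = (2*(-4))*9 = -8*9 = -72)
b(-448, X)/q - 208944/(-309480) = -72/(-437400) - 208944/(-309480) = -72*(-1/437400) - 208944*(-1/309480) = 1/6075 + 8706/12895 = 10580369/15667425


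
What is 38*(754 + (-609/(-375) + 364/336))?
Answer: 21566159/750 ≈ 28755.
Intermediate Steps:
38*(754 + (-609/(-375) + 364/336)) = 38*(754 + (-609*(-1/375) + 364*(1/336))) = 38*(754 + (203/125 + 13/12)) = 38*(754 + 4061/1500) = 38*(1135061/1500) = 21566159/750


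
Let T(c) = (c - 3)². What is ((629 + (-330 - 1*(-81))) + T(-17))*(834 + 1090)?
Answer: 1500720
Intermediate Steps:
T(c) = (-3 + c)²
((629 + (-330 - 1*(-81))) + T(-17))*(834 + 1090) = ((629 + (-330 - 1*(-81))) + (-3 - 17)²)*(834 + 1090) = ((629 + (-330 + 81)) + (-20)²)*1924 = ((629 - 249) + 400)*1924 = (380 + 400)*1924 = 780*1924 = 1500720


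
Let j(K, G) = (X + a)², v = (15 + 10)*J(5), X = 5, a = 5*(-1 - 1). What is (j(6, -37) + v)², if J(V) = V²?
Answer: 422500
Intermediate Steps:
a = -10 (a = 5*(-2) = -10)
v = 625 (v = (15 + 10)*5² = 25*25 = 625)
j(K, G) = 25 (j(K, G) = (5 - 10)² = (-5)² = 25)
(j(6, -37) + v)² = (25 + 625)² = 650² = 422500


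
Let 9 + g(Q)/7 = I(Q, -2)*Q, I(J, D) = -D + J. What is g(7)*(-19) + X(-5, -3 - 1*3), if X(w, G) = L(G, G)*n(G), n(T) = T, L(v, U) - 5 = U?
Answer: -7176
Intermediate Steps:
L(v, U) = 5 + U
I(J, D) = J - D
g(Q) = -63 + 7*Q*(2 + Q) (g(Q) = -63 + 7*((Q - 1*(-2))*Q) = -63 + 7*((Q + 2)*Q) = -63 + 7*((2 + Q)*Q) = -63 + 7*(Q*(2 + Q)) = -63 + 7*Q*(2 + Q))
X(w, G) = G*(5 + G) (X(w, G) = (5 + G)*G = G*(5 + G))
g(7)*(-19) + X(-5, -3 - 1*3) = (-63 + 7*7*(2 + 7))*(-19) + (-3 - 1*3)*(5 + (-3 - 1*3)) = (-63 + 7*7*9)*(-19) + (-3 - 3)*(5 + (-3 - 3)) = (-63 + 441)*(-19) - 6*(5 - 6) = 378*(-19) - 6*(-1) = -7182 + 6 = -7176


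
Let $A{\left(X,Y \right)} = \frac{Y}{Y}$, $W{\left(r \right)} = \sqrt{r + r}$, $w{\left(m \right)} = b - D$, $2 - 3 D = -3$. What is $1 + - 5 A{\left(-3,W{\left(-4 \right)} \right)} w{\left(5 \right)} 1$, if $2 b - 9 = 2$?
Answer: $- \frac{109}{6} \approx -18.167$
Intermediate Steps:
$D = \frac{5}{3}$ ($D = \frac{2}{3} - -1 = \frac{2}{3} + 1 = \frac{5}{3} \approx 1.6667$)
$b = \frac{11}{2}$ ($b = \frac{9}{2} + \frac{1}{2} \cdot 2 = \frac{9}{2} + 1 = \frac{11}{2} \approx 5.5$)
$w{\left(m \right)} = \frac{23}{6}$ ($w{\left(m \right)} = \frac{11}{2} - \frac{5}{3} = \frac{23}{6}$)
$W{\left(r \right)} = \sqrt{2} \sqrt{r}$ ($W{\left(r \right)} = \sqrt{2 r} = \sqrt{2} \sqrt{r}$)
$A{\left(X,Y \right)} = 1$
$1 + - 5 A{\left(-3,W{\left(-4 \right)} \right)} w{\left(5 \right)} 1 = 1 + \left(-5\right) 1 \cdot \frac{23}{6} \cdot 1 = 1 + \left(-5\right) \frac{23}{6} \cdot 1 = 1 - \frac{115}{6} = - \frac{109}{6}$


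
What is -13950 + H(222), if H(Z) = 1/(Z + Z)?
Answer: -6193799/444 ≈ -13950.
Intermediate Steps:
H(Z) = 1/(2*Z)
-13950 + H(222) = -13950 + (½)/222 = -13950 + (½)*(1/222) = -13950 + 1/444 = -6193799/444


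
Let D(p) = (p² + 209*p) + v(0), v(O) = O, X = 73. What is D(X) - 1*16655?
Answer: 3931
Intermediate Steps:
D(p) = p² + 209*p (D(p) = (p² + 209*p) + 0 = p² + 209*p)
D(X) - 1*16655 = 73*(209 + 73) - 1*16655 = 73*282 - 16655 = 20586 - 16655 = 3931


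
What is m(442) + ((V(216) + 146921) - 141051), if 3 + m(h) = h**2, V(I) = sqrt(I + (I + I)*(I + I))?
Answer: 201231 + 6*sqrt(5190) ≈ 2.0166e+5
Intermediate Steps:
V(I) = sqrt(I + 4*I**2) (V(I) = sqrt(I + (2*I)*(2*I)) = sqrt(I + 4*I**2))
m(h) = -3 + h**2
m(442) + ((V(216) + 146921) - 141051) = (-3 + 442**2) + ((sqrt(216*(1 + 4*216)) + 146921) - 141051) = (-3 + 195364) + ((sqrt(216*(1 + 864)) + 146921) - 141051) = 195361 + ((sqrt(216*865) + 146921) - 141051) = 195361 + ((sqrt(186840) + 146921) - 141051) = 195361 + ((6*sqrt(5190) + 146921) - 141051) = 195361 + ((146921 + 6*sqrt(5190)) - 141051) = 195361 + (5870 + 6*sqrt(5190)) = 201231 + 6*sqrt(5190)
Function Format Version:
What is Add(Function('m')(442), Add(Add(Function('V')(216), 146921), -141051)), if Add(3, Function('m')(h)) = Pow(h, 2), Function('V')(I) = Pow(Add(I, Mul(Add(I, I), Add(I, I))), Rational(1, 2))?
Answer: Add(201231, Mul(6, Pow(5190, Rational(1, 2)))) ≈ 2.0166e+5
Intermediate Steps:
Function('V')(I) = Pow(Add(I, Mul(4, Pow(I, 2))), Rational(1, 2)) (Function('V')(I) = Pow(Add(I, Mul(Mul(2, I), Mul(2, I))), Rational(1, 2)) = Pow(Add(I, Mul(4, Pow(I, 2))), Rational(1, 2)))
Function('m')(h) = Add(-3, Pow(h, 2))
Add(Function('m')(442), Add(Add(Function('V')(216), 146921), -141051)) = Add(Add(-3, Pow(442, 2)), Add(Add(Pow(Mul(216, Add(1, Mul(4, 216))), Rational(1, 2)), 146921), -141051)) = Add(Add(-3, 195364), Add(Add(Pow(Mul(216, Add(1, 864)), Rational(1, 2)), 146921), -141051)) = Add(195361, Add(Add(Pow(Mul(216, 865), Rational(1, 2)), 146921), -141051)) = Add(195361, Add(Add(Pow(186840, Rational(1, 2)), 146921), -141051)) = Add(195361, Add(Add(Mul(6, Pow(5190, Rational(1, 2))), 146921), -141051)) = Add(195361, Add(Add(146921, Mul(6, Pow(5190, Rational(1, 2)))), -141051)) = Add(195361, Add(5870, Mul(6, Pow(5190, Rational(1, 2))))) = Add(201231, Mul(6, Pow(5190, Rational(1, 2))))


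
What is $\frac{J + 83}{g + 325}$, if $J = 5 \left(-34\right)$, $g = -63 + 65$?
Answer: $- \frac{29}{109} \approx -0.26606$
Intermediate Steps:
$g = 2$
$J = -170$
$\frac{J + 83}{g + 325} = \frac{-170 + 83}{2 + 325} = - \frac{87}{327} = \left(-87\right) \frac{1}{327} = - \frac{29}{109}$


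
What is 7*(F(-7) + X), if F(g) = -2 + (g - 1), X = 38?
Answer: 196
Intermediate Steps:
F(g) = -3 + g (F(g) = -2 + (-1 + g) = -3 + g)
7*(F(-7) + X) = 7*((-3 - 7) + 38) = 7*(-10 + 38) = 7*28 = 196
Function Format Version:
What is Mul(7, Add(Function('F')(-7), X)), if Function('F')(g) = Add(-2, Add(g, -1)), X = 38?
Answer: 196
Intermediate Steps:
Function('F')(g) = Add(-3, g) (Function('F')(g) = Add(-2, Add(-1, g)) = Add(-3, g))
Mul(7, Add(Function('F')(-7), X)) = Mul(7, Add(Add(-3, -7), 38)) = Mul(7, Add(-10, 38)) = Mul(7, 28) = 196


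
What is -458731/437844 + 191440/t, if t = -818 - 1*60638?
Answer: -7000789231/1681758804 ≈ -4.1628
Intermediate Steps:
t = -61456 (t = -818 - 60638 = -61456)
-458731/437844 + 191440/t = -458731/437844 + 191440/(-61456) = -458731*1/437844 + 191440*(-1/61456) = -458731/437844 - 11965/3841 = -7000789231/1681758804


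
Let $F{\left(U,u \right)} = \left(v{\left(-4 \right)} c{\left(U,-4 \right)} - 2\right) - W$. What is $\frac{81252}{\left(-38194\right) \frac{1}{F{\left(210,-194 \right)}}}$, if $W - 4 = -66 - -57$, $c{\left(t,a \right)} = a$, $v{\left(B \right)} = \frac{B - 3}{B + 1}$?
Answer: $\frac{257298}{19097} \approx 13.473$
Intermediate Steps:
$v{\left(B \right)} = \frac{-3 + B}{1 + B}$
$W = -5$ ($W = 4 - 9 = -5$)
$F{\left(U,u \right)} = - \frac{19}{3}$ ($F{\left(U,u \right)} = \left(\frac{-3 - 4}{1 - 4} \left(-4\right) - 2\right) - -5 = \left(\frac{1}{-3} \left(-7\right) \left(-4\right) - 2\right) + 5 = \left(\left(- \frac{1}{3}\right) \left(-7\right) \left(-4\right) - 2\right) + 5 = \left(\frac{7}{3} \left(-4\right) - 2\right) + 5 = \left(- \frac{28}{3} - 2\right) + 5 = - \frac{34}{3} + 5 = - \frac{19}{3}$)
$\frac{81252}{\left(-38194\right) \frac{1}{F{\left(210,-194 \right)}}} = \frac{81252}{\left(-38194\right) \frac{1}{- \frac{19}{3}}} = \frac{81252}{\left(-38194\right) \left(- \frac{3}{19}\right)} = \frac{81252}{\frac{114582}{19}} = 81252 \cdot \frac{19}{114582} = \frac{257298}{19097}$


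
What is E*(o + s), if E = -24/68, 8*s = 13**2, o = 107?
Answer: -3075/68 ≈ -45.221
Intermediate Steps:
s = 169/8 (s = (1/8)*13**2 = (1/8)*169 = 169/8 ≈ 21.125)
E = -6/17 (E = -24*1/68 = -6/17 ≈ -0.35294)
E*(o + s) = -6*(107 + 169/8)/17 = -6/17*1025/8 = -3075/68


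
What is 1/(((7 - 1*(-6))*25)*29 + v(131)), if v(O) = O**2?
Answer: 1/26586 ≈ 3.7614e-5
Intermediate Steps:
1/(((7 - 1*(-6))*25)*29 + v(131)) = 1/(((7 - 1*(-6))*25)*29 + 131**2) = 1/(((7 + 6)*25)*29 + 17161) = 1/((13*25)*29 + 17161) = 1/(325*29 + 17161) = 1/(9425 + 17161) = 1/26586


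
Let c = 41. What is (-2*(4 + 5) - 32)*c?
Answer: -2050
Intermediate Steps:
(-2*(4 + 5) - 32)*c = (-2*(4 + 5) - 32)*41 = (-2*9 - 32)*41 = (-18 - 32)*41 = -50*41 = -2050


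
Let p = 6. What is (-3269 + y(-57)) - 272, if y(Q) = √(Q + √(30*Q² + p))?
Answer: -3541 + √(-57 + 2*√24369) ≈ -3525.0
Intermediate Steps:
y(Q) = √(Q + √(6 + 30*Q²)) (y(Q) = √(Q + √(30*Q² + 6)) = √(Q + √(6 + 30*Q²)))
(-3269 + y(-57)) - 272 = (-3269 + √(-57 + √6*√(1 + 5*(-57)²))) - 272 = (-3269 + √(-57 + √6*√(1 + 5*3249))) - 272 = (-3269 + √(-57 + √6*√(1 + 16245))) - 272 = (-3269 + √(-57 + √6*√16246)) - 272 = (-3269 + √(-57 + 2*√24369)) - 272 = -3541 + √(-57 + 2*√24369)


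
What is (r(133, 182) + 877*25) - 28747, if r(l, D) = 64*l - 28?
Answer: 1662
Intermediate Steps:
r(l, D) = -28 + 64*l
(r(133, 182) + 877*25) - 28747 = ((-28 + 64*133) + 877*25) - 28747 = ((-28 + 8512) + 21925) - 28747 = (8484 + 21925) - 28747 = 30409 - 28747 = 1662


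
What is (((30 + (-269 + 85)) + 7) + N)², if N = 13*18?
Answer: 7569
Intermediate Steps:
N = 234
(((30 + (-269 + 85)) + 7) + N)² = (((30 + (-269 + 85)) + 7) + 234)² = (((30 - 184) + 7) + 234)² = ((-154 + 7) + 234)² = (-147 + 234)² = 87² = 7569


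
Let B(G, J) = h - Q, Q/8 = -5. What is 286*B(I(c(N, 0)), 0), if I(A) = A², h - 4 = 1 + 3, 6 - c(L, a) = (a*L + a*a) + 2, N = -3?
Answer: 13728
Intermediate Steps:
Q = -40 (Q = 8*(-5) = -40)
c(L, a) = 4 - a² - L*a (c(L, a) = 6 - ((a*L + a*a) + 2) = 6 - ((L*a + a²) + 2) = 6 - ((a² + L*a) + 2) = 6 - (2 + a² + L*a) = 6 + (-2 - a² - L*a) = 4 - a² - L*a)
h = 8 (h = 4 + (1 + 3) = 4 + 4 = 8)
B(G, J) = 48 (B(G, J) = 8 - 1*(-40) = 8 + 40 = 48)
286*B(I(c(N, 0)), 0) = 286*48 = 13728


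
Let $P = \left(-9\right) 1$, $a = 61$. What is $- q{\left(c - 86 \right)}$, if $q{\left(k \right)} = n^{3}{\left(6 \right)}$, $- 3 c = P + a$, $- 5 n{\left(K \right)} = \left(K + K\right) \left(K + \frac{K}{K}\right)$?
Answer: $\frac{592704}{125} \approx 4741.6$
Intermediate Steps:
$n{\left(K \right)} = - \frac{2 K \left(1 + K\right)}{5}$ ($n{\left(K \right)} = - \frac{\left(K + K\right) \left(K + \frac{K}{K}\right)}{5} = - \frac{2 K \left(K + 1\right)}{5} = - \frac{2 K \left(1 + K\right)}{5}$)
$P = -9$
$c = - \frac{52}{3}$ ($c = - \frac{-9 + 61}{3} = \left(- \frac{1}{3}\right) 52 = - \frac{52}{3} \approx -17.333$)
$q{\left(k \right)} = - \frac{592704}{125}$ ($q{\left(k \right)} = \left(\left(- \frac{2}{5}\right) 6 \left(1 + 6\right)\right)^{3} = \left(\left(- \frac{2}{5}\right) 6 \cdot 7\right)^{3} = \left(- \frac{84}{5}\right)^{3} = - \frac{592704}{125}$)
$- q{\left(c - 86 \right)} = \left(-1\right) \left(- \frac{592704}{125}\right) = \frac{592704}{125}$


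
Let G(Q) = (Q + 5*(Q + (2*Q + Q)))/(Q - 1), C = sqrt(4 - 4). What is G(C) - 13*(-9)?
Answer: 117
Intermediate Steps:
C = 0 (C = sqrt(0) = 0)
G(Q) = 21*Q/(-1 + Q) (G(Q) = (Q + 5*(Q + 3*Q))/(-1 + Q) = (Q + 5*(4*Q))/(-1 + Q) = (Q + 20*Q)/(-1 + Q) = (21*Q)/(-1 + Q) = 21*Q/(-1 + Q))
G(C) - 13*(-9) = 21*0/(-1 + 0) - 13*(-9) = 21*0/(-1) + 117 = 21*0*(-1) + 117 = 0 + 117 = 117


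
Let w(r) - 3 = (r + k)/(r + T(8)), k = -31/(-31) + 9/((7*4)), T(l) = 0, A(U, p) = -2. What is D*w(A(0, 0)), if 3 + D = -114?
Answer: -21879/56 ≈ -390.70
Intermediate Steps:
k = 37/28 (k = -31*(-1/31) + 9/28 = 1 + 9*(1/28) = 1 + 9/28 = 37/28 ≈ 1.3214)
D = -117 (D = -3 - 114 = -117)
w(r) = 3 + (37/28 + r)/r (w(r) = 3 + (r + 37/28)/(r + 0) = 3 + (37/28 + r)/r)
D*w(A(0, 0)) = -117*(4 + (37/28)/(-2)) = -117*(4 + (37/28)*(-½)) = -117*(4 - 37/56) = -117*187/56 = -21879/56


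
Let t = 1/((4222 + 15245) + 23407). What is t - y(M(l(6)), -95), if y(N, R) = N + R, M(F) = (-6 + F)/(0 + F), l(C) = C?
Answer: 4073031/42874 ≈ 95.000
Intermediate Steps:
M(F) = (-6 + F)/F
t = 1/42874 (t = 1/(19467 + 23407) = 1/42874 ≈ 2.3324e-5)
t - y(M(l(6)), -95) = 1/42874 - ((-6 + 6)/6 - 95) = 1/42874 - ((1/6)*0 - 95) = 1/42874 - (0 - 95) = 1/42874 - 1*(-95) = 1/42874 + 95 = 4073031/42874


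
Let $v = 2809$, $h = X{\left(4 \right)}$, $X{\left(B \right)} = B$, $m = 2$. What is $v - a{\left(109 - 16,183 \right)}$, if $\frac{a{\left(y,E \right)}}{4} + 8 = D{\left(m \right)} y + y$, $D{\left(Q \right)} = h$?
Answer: $981$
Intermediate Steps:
$h = 4$
$D{\left(Q \right)} = 4$
$a{\left(y,E \right)} = -32 + 20 y$ ($a{\left(y,E \right)} = -32 + 4 \left(4 y + y\right) = -32 + 4 \cdot 5 y = -32 + 20 y$)
$v - a{\left(109 - 16,183 \right)} = 2809 - \left(-32 + 20 \left(109 - 16\right)\right) = 2809 - \left(-32 + 20 \cdot 93\right) = 2809 - \left(-32 + 1860\right) = 2809 - 1828 = 981$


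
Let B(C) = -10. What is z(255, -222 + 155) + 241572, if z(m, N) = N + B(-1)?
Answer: 241495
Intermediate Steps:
z(m, N) = -10 + N (z(m, N) = N - 10 = -10 + N)
z(255, -222 + 155) + 241572 = (-10 + (-222 + 155)) + 241572 = (-10 - 67) + 241572 = -77 + 241572 = 241495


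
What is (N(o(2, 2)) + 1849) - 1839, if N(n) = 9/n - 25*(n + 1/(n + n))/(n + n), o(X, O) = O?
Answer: 7/16 ≈ 0.43750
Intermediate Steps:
N(n) = 9/n - 25*(n + 1/(2*n))/(2*n)
(N(o(2, 2)) + 1849) - 1839 = ((-25/2 + 9/2 - 25/4/2**2) + 1849) - 1839 = ((-25/2 + 9*(1/2) - 25/4*1/4) + 1849) - 1839 = ((-25/2 + 9/2 - 25/16) + 1849) - 1839 = (-153/16 + 1849) - 1839 = 29431/16 - 1839 = 7/16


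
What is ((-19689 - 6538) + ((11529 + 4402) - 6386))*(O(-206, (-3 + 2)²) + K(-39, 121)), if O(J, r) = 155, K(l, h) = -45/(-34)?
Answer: -44332415/17 ≈ -2.6078e+6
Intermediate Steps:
K(l, h) = 45/34 (K(l, h) = -45*(-1/34) = 45/34)
((-19689 - 6538) + ((11529 + 4402) - 6386))*(O(-206, (-3 + 2)²) + K(-39, 121)) = ((-19689 - 6538) + ((11529 + 4402) - 6386))*(155 + 45/34) = (-26227 + (15931 - 6386))*(5315/34) = (-26227 + 9545)*(5315/34) = -16682*5315/34 = -44332415/17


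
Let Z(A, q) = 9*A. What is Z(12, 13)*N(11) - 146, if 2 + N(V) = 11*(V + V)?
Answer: 25774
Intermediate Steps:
N(V) = -2 + 22*V (N(V) = -2 + 11*(V + V) = -2 + 11*(2*V) = -2 + 22*V)
Z(12, 13)*N(11) - 146 = (9*12)*(-2 + 22*11) - 146 = 108*(-2 + 242) - 146 = 108*240 - 146 = 25920 - 146 = 25774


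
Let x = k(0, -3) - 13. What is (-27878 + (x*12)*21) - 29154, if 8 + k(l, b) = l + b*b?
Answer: -60056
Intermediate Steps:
k(l, b) = -8 + l + b**2 (k(l, b) = -8 + (l + b*b) = -8 + (l + b**2) = -8 + l + b**2)
x = -12 (x = (-8 + 0 + (-3)**2) - 13 = (-8 + 0 + 9) - 13 = 1 - 13 = -12)
(-27878 + (x*12)*21) - 29154 = (-27878 - 12*12*21) - 29154 = (-27878 - 144*21) - 29154 = (-27878 - 3024) - 29154 = -30902 - 29154 = -60056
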